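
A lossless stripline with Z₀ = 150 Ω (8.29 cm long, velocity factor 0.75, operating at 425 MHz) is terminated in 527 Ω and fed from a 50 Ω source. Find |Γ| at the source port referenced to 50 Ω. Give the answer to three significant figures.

|Γ| ≈ 0.632

λ = v/f = 0.75·c / 425 MHz = 0.529 m
βl = 2π·l/λ = 2π × 0.157 = 56.4°
tan(βl) = 1.5
Z_in = Z_0·(Z_L + jZ_0·tanβl)/(Z_0 + jZ_L·tanβl) = 59.5 − j88.5 Ω
Γ_s = (Z_in − Z_s)/(Z_in + Z_s) = (9.45 − j88.5)/(109 − j88.5), |Γ_s| = 0.632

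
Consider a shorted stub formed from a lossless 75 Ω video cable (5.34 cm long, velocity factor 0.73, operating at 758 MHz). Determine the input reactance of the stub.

λ = v/f = 0.73·c / 758 MHz = 0.289 m
βl = 2π·l/λ = 2π × 0.185 = 66.5°
tan(βl) = 2.3
For a shorted stub, Z_in = jZ_0·tan(βl)

X_in ≈ 173 Ω (inductive)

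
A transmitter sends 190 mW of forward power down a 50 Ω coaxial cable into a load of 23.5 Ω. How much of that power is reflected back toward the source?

P_reflected ≈ 24.7 mW

Γ = (23.5 − 50)/(23.5 + 50) = -0.361
|Γ|² = 0.13
P_refl = |Γ|²·P_inc = 24.7 mW, P_del = (1 − |Γ|²)·P_inc = 165 mW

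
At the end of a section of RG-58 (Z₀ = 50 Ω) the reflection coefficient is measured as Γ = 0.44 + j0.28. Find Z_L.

Z_L ≈ 92.9 + j71.4 Ω

Z_L = Z_0·(1 + Γ)/(1 − Γ) = 50·(1.44 + j0.28)/(0.56 − j0.28)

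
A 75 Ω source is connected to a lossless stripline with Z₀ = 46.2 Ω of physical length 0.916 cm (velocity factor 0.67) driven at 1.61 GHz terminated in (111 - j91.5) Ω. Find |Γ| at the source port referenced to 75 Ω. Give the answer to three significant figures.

λ = v/f = 0.67·c / 1.61 GHz = 0.125 m
βl = 2π·l/λ = 2π × 0.0734 = 26.4°
tan(βl) = 0.497
Z_in = Z_0·(Z_L + jZ_0·tanβl)/(Z_0 + jZ_L·tanβl) = 25.8 − j50.1 Ω
Γ_s = (Z_in − Z_s)/(Z_in + Z_s) = (-49.2 − j50.1)/(101 − j50.1), |Γ_s| = 0.624

|Γ| ≈ 0.624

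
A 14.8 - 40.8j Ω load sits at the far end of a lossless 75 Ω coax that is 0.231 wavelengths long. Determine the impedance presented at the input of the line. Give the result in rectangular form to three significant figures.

βl = 2π × 0.231 = 83.2°
tan(βl) = tan(83.2°) = 8.34
Z_in = Z_0·(Z_L + jZ_0·tanβl)/(Z_0 + jZ_L·tanβl)
     = 75·(14.8 + j584)/(415 + j123)

Z_in ≈ 31.3 + j96.3 Ω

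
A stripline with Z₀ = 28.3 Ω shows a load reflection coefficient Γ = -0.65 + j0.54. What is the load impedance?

Z_L = Z_0·(1 + Γ)/(1 − Γ) = 28.3·(0.35 + j0.54)/(1.65 − j0.54)

Z_L ≈ 2.68 + j10.1 Ω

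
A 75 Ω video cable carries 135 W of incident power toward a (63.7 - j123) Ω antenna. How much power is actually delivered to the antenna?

|Γ| = |(-11.3 − j123)/(138.7 − j123)| = 0.666
|Γ|² = 0.444
P_refl = |Γ|²·P_inc = 59.9 W, P_del = (1 − |Γ|²)·P_inc = 75.1 W

P_delivered ≈ 75.1 W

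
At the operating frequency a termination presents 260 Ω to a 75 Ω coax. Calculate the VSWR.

Γ = (260 − 75)/(260 + 75) = 0.552
VSWR = (1 + 0.552)/(1 − 0.552)

VSWR ≈ 3.47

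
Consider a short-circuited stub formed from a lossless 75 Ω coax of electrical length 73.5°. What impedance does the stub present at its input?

tan(βl) = 3.38
For a short-circuited stub, Z_in = jZ_0·tan(βl)

Z_in ≈ +j253 Ω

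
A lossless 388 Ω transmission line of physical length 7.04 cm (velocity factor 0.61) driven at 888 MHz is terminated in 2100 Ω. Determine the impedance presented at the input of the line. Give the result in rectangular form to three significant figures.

λ = v/f = 0.61·c / 888 MHz = 0.206 m
βl = 2π·l/λ = 2π × 0.342 = 123°
tan(βl) = tan(123°) = -1.54
Z_in = Z_0·(Z_L + jZ_0·tanβl)/(Z_0 + jZ_L·tanβl)
     = 388·(2100 − j598)/(388 − j3240)

Z_in ≈ 100 + j240 Ω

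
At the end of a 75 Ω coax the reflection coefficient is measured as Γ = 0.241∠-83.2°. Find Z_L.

Z_L ≈ 70.6 − j35.9 Ω

Z_L = Z_0·(1 + Γ)/(1 − Γ) = 75·(1.03 − j0.239)/(0.971 + j0.239)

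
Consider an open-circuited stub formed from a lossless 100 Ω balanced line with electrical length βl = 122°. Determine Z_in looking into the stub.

Z_in ≈ +j62.5 Ω

tan(βl) = -1.6
For an open-circuited stub, Z_in = −jZ_0·cot(βl) = −jZ_0/tan(βl)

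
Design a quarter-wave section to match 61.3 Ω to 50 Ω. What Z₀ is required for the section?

Z_qwt ≈ 55.4 Ω

Z_qwt = √(Z_0·R_L) = √(50 × 61.3) = √3065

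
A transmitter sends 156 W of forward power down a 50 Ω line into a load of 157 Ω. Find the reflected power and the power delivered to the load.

Γ = (157 − 50)/(157 + 50) = 0.517
|Γ|² = 0.267
P_refl = |Γ|²·P_inc = 41.7 W, P_del = (1 − |Γ|²)·P_inc = 114 W

P_reflected ≈ 41.7 W; P_delivered ≈ 114 W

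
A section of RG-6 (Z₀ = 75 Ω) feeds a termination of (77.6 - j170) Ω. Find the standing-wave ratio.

VSWR ≈ 6.82

Γ = (Z_L − Z_0)/(Z_L + Z_0) = (2.6 − j170)/(152.6 − j170)
|Γ| = 170/228 = 0.744
VSWR = (1 + |Γ|)/(1 − |Γ|) = 1.74/0.256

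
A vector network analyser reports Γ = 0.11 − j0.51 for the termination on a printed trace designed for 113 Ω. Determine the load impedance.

Z_L = Z_0·(1 + Γ)/(1 − Γ) = 113·(1.11 − j0.51)/(0.89 + j0.51)

Z_L ≈ 78.2 − j110 Ω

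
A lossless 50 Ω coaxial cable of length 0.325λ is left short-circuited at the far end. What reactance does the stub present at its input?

βl = 2π × 0.325 = 117°
tan(βl) = -1.96
For a short-circuited stub, Z_in = jZ_0·tan(βl)

X_in ≈ -98.1 Ω (capacitive)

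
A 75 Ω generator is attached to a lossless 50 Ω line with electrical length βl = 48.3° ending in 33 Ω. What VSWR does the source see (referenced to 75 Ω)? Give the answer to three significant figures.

tan(βl) = 1.12
Z_in = Z_0·(Z_L + jZ_0·tanβl)/(Z_0 + jZ_L·tanβl) = 48.1 + j20.5 Ω
Γ_s = (Z_in − Z_s)/(Z_in + Z_s) = (-26.9 + j20.5)/(123 + j20.5), |Γ_s| = 0.27
VSWR = (1 + |Γ_s|)/(1 − |Γ_s|)

VSWR ≈ 1.74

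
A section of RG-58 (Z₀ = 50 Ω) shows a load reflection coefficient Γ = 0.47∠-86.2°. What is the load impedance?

Z_L = Z_0·(1 + Γ)/(1 − Γ) = 50·(1.03 − j0.469)/(0.969 + j0.469)

Z_L ≈ 33.6 − j40.5 Ω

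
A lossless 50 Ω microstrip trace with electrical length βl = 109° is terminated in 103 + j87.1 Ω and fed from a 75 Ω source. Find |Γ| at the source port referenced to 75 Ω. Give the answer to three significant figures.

|Γ| ≈ 0.697

tan(βl) = -2.9
Z_in = Z_0·(Z_L + jZ_0·tanβl)/(Z_0 + jZ_L·tanβl) = 13.4 + j3.64 Ω
Γ_s = (Z_in − Z_s)/(Z_in + Z_s) = (-61.6 + j3.64)/(88.4 + j3.64), |Γ_s| = 0.697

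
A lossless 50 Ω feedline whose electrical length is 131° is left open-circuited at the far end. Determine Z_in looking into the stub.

tan(βl) = -1.15
For an open-circuited stub, Z_in = −jZ_0·cot(βl) = −jZ_0/tan(βl)

Z_in ≈ +j43.5 Ω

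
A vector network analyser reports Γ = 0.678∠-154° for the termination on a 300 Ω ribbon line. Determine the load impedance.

Z_L = Z_0·(1 + Γ)/(1 − Γ) = 300·(0.391 − j0.297)/(1.61 + j0.297)

Z_L ≈ 60.5 − j66.6 Ω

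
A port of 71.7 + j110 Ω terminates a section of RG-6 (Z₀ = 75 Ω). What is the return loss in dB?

Γ = (-3.3 + j110)/(146.7 + j110), |Γ| = 0.6
RL = −20·log₁₀|Γ| = −20·log₁₀(0.6)

RL ≈ 4.43 dB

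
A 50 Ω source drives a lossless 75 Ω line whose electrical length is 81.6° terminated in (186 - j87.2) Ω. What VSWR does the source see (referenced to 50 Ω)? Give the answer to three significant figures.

VSWR ≈ 2.07

tan(βl) = 6.77
Z_in = Z_0·(Z_L + jZ_0·tanβl)/(Z_0 + jZ_L·tanβl) = 24.2 + j1.69 Ω
Γ_s = (Z_in − Z_s)/(Z_in + Z_s) = (-25.8 + j1.69)/(74.2 + j1.69), |Γ_s| = 0.349
VSWR = (1 + |Γ_s|)/(1 − |Γ_s|)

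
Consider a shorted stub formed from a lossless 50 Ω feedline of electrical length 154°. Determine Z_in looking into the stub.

tan(βl) = -0.488
For a shorted stub, Z_in = jZ_0·tan(βl)

Z_in ≈ −j24.4 Ω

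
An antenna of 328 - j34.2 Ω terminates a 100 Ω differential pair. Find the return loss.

Γ = (228 − j34.2)/(428 − j34.2), |Γ| = 0.537
RL = −20·log₁₀|Γ| = −20·log₁₀(0.537)

RL ≈ 5.4 dB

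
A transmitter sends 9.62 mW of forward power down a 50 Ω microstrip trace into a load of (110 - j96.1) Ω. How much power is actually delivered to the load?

P_delivered ≈ 6.08 mW

|Γ| = |(60 − j96.1)/(160 − j96.1)| = 0.607
|Γ|² = 0.368
P_refl = |Γ|²·P_inc = 3.54 mW, P_del = (1 − |Γ|²)·P_inc = 6.08 mW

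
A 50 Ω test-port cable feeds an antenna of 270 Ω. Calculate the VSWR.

Γ = (270 − 50)/(270 + 50) = 0.688
VSWR = (1 + 0.688)/(1 − 0.688)

VSWR ≈ 5.4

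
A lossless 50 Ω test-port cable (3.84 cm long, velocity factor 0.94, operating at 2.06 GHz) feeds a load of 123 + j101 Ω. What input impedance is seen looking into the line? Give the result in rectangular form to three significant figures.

Z_in ≈ 11.7 − j0.783 Ω

λ = v/f = 0.94·c / 2.06 GHz = 0.137 m
βl = 2π·l/λ = 2π × 0.281 = 101°
tan(βl) = tan(101°) = -5.15
Z_in = Z_0·(Z_L + jZ_0·tanβl)/(Z_0 + jZ_L·tanβl)
     = 50·(123 − j157)/(570 − j634)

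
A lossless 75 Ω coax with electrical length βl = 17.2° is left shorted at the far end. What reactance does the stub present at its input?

tan(βl) = 0.31
For a shorted stub, Z_in = jZ_0·tan(βl)

X_in ≈ 23.2 Ω (inductive)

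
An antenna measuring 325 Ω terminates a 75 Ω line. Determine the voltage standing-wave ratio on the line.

VSWR ≈ 4.33

Γ = (325 − 75)/(325 + 75) = 0.625
VSWR = (1 + 0.625)/(1 − 0.625)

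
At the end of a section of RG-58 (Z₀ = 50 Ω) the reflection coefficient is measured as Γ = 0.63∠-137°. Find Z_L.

Z_L ≈ 13 − j18.5 Ω

Z_L = Z_0·(1 + Γ)/(1 − Γ) = 50·(0.539 − j0.43)/(1.46 + j0.43)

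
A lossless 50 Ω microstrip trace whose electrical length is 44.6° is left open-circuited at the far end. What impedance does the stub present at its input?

Z_in ≈ −j50.7 Ω

tan(βl) = 0.986
For an open-circuited stub, Z_in = −jZ_0·cot(βl) = −jZ_0/tan(βl)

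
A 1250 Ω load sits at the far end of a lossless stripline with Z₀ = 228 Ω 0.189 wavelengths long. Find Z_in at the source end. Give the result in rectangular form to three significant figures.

Z_in ≈ 48.1 − j88.4 Ω

βl = 2π × 0.189 = 68°
tan(βl) = tan(68°) = 2.48
Z_in = Z_0·(Z_L + jZ_0·tanβl)/(Z_0 + jZ_L·tanβl)
     = 228·(1250 + j565)/(228 + j3100)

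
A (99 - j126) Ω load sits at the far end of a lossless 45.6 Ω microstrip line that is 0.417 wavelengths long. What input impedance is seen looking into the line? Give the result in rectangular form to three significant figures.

Z_in ≈ 69.3 + j112 Ω

βl = 2π × 0.417 = 150°
tan(βl) = tan(150°) = -0.575
Z_in = Z_0·(Z_L + jZ_0·tanβl)/(Z_0 + jZ_L·tanβl)
     = 45.6·(99 − j152)/(-26.8 − j56.9)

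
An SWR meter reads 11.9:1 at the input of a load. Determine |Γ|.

|Γ| ≈ 0.845

|Γ| = (S − 1)/(S + 1) = (11.9 − 1)/(11.9 + 1) = 10.9/12.9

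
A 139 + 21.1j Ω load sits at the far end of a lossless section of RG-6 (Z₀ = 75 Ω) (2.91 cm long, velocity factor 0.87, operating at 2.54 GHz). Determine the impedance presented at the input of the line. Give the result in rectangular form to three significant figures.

Z_in ≈ 39.5 + j5.37 Ω

λ = v/f = 0.87·c / 2.54 GHz = 0.103 m
βl = 2π·l/λ = 2π × 0.283 = 102°
tan(βl) = tan(102°) = -4.72
Z_in = Z_0·(Z_L + jZ_0·tanβl)/(Z_0 + jZ_L·tanβl)
     = 75·(139 − j333)/(175 − j657)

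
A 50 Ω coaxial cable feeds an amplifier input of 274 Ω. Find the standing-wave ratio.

Γ = (274 − 50)/(274 + 50) = 0.691
VSWR = (1 + 0.691)/(1 − 0.691)

VSWR ≈ 5.48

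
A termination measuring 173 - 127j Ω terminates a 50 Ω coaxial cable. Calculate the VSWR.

Γ = (Z_L − Z_0)/(Z_L + Z_0) = (123 − j127)/(223 − j127)
|Γ| = 177/257 = 0.689
VSWR = (1 + |Γ|)/(1 − |Γ|) = 1.69/0.311

VSWR ≈ 5.43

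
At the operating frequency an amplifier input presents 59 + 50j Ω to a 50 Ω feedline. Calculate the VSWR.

VSWR ≈ 2.47

Γ = (Z_L − Z_0)/(Z_L + Z_0) = (9 + j50)/(109 + j50)
|Γ| = 50.8/120 = 0.424
VSWR = (1 + |Γ|)/(1 − |Γ|) = 1.42/0.576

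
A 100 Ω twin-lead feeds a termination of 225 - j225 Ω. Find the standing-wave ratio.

Γ = (Z_L − Z_0)/(Z_L + Z_0) = (125 − j225)/(325 − j225)
|Γ| = 257/395 = 0.651
VSWR = (1 + |Γ|)/(1 − |Γ|) = 1.65/0.349

VSWR ≈ 4.73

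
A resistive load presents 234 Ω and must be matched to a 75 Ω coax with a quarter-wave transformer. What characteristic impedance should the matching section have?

Z_qwt = √(Z_0·R_L) = √(75 × 234) = √17550

Z_qwt ≈ 132 Ω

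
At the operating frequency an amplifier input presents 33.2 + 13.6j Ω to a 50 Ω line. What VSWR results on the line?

VSWR ≈ 1.69

Γ = (Z_L − Z_0)/(Z_L + Z_0) = (-16.8 + j13.6)/(83.2 + j13.6)
|Γ| = 21.6/84.3 = 0.256
VSWR = (1 + |Γ|)/(1 − |Γ|) = 1.26/0.744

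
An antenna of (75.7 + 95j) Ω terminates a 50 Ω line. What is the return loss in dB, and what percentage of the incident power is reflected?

RL ≈ 4.09 dB; 39% of incident power reflected

Γ = (25.7 + j95)/(125.7 + j95), |Γ| = 0.625
RL = −20·log₁₀(0.625) = 4.09 dB
P_refl/P_inc = |Γ|² = 0.39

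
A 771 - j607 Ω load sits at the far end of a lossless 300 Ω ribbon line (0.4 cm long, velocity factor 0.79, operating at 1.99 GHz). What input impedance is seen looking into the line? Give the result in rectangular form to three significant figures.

Z_in ≈ 342 − j510 Ω

λ = v/f = 0.79·c / 1.99 GHz = 0.119 m
βl = 2π·l/λ = 2π × 0.0336 = 12.1°
tan(βl) = tan(12.1°) = 0.214
Z_in = Z_0·(Z_L + jZ_0·tanβl)/(Z_0 + jZ_L·tanβl)
     = 300·(771 − j543)/(430 + j165)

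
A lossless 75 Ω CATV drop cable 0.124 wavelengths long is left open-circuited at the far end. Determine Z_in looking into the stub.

Z_in ≈ −j75.9 Ω

βl = 2π × 0.124 = 44.6°
tan(βl) = 0.988
For an open-circuited stub, Z_in = −jZ_0·cot(βl) = −jZ_0/tan(βl)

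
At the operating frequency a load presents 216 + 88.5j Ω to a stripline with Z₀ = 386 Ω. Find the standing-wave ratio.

VSWR ≈ 1.92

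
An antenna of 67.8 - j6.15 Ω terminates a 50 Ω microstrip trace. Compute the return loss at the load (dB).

RL ≈ 15.9 dB

Γ = (17.8 − j6.15)/(117.8 − j6.15), |Γ| = 0.16
RL = −20·log₁₀|Γ| = −20·log₁₀(0.16)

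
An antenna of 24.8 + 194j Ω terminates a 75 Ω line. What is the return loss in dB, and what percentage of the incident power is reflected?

Γ = (-50.2 + j194)/(99.8 + j194), |Γ| = 0.919
RL = −20·log₁₀(0.919) = 0.738 dB
P_refl/P_inc = |Γ|² = 0.844

RL ≈ 0.738 dB; 84.4% of incident power reflected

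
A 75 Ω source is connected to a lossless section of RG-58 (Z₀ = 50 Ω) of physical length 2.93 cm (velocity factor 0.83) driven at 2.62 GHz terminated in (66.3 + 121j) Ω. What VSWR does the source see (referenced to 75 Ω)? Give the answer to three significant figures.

λ = v/f = 0.83·c / 2.62 GHz = 0.095 m
βl = 2π·l/λ = 2π × 0.308 = 111°
tan(βl) = -2.61
Z_in = Z_0·(Z_L + jZ_0·tanβl)/(Z_0 + jZ_L·tanβl) = 7.91 + j2.46 Ω
Γ_s = (Z_in − Z_s)/(Z_in + Z_s) = (-67.1 + j2.46)/(82.9 + j2.46), |Γ_s| = 0.809
VSWR = (1 + |Γ_s|)/(1 − |Γ_s|)

VSWR ≈ 9.5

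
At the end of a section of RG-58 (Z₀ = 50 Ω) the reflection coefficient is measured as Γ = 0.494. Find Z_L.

Z_L ≈ 148 Ω

Z_L = Z_0·(1 + Γ)/(1 − Γ) = 50·(1.49)/(0.506)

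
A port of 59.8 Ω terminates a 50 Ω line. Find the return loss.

Γ = (59.8 − 50)/(59.8 + 50) = 0.0893
RL = −20·log₁₀|Γ| = −20·log₁₀(0.0893)

RL ≈ 21 dB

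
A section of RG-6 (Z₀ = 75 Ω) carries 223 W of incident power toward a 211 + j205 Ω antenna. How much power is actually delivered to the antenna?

P_delivered ≈ 114 W

|Γ| = |(136 + j205)/(286 + j205)| = 0.699
|Γ|² = 0.489
P_refl = |Γ|²·P_inc = 109 W, P_del = (1 − |Γ|²)·P_inc = 114 W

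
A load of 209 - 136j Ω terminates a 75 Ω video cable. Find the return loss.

RL ≈ 4.35 dB

Γ = (134 − j136)/(284 − j136), |Γ| = 0.606
RL = −20·log₁₀|Γ| = −20·log₁₀(0.606)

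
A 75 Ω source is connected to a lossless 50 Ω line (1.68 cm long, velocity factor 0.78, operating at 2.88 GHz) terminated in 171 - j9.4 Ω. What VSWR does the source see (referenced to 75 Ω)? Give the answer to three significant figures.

λ = v/f = 0.78·c / 2.88 GHz = 0.0813 m
βl = 2π·l/λ = 2π × 0.207 = 74.4°
tan(βl) = 3.59
Z_in = Z_0·(Z_L + jZ_0·tanβl)/(Z_0 + jZ_L·tanβl) = 15.5 − j11.8 Ω
Γ_s = (Z_in − Z_s)/(Z_in + Z_s) = (-59.5 − j11.8)/(90.5 − j11.8), |Γ_s| = 0.665
VSWR = (1 + |Γ_s|)/(1 − |Γ_s|)

VSWR ≈ 4.97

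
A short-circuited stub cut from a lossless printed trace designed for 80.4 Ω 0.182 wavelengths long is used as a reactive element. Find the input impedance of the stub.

βl = 2π × 0.182 = 65.5°
tan(βl) = 2.2
For a short-circuited stub, Z_in = jZ_0·tan(βl)

Z_in ≈ +j177 Ω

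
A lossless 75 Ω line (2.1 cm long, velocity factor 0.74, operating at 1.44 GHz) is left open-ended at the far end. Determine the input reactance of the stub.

λ = v/f = 0.74·c / 1.44 GHz = 0.154 m
βl = 2π·l/λ = 2π × 0.136 = 49°
tan(βl) = 1.15
For an open-ended stub, Z_in = −jZ_0·cot(βl) = −jZ_0/tan(βl)

X_in ≈ -65.1 Ω (capacitive)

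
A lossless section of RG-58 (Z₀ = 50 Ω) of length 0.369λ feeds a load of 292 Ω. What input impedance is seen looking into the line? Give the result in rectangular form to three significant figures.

βl = 2π × 0.369 = 133°
tan(βl) = tan(133°) = -1.08
Z_in = Z_0·(Z_L + jZ_0·tanβl)/(Z_0 + jZ_L·tanβl)
     = 50·(292 − j53.9)/(50 − j315)

Z_in ≈ 15.5 + j43.9 Ω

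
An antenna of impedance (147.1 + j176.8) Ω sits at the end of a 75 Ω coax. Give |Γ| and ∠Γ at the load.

Γ ≈ 0.673 ∠ 29.3°

Γ = (Z_L − Z_0)/(Z_L + Z_0) = (72.1 + j176.8)/(222.1 + j176.8)
|Γ| = 191/284 = 0.673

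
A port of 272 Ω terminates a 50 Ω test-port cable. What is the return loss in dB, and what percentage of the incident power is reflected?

Γ = (272 − 50)/(272 + 50) = 0.689
RL = −20·log₁₀(0.689) = 3.23 dB
P_refl/P_inc = |Γ|² = 0.475

RL ≈ 3.23 dB; 47.5% of incident power reflected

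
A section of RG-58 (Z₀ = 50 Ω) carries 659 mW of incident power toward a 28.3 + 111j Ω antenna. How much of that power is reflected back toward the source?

P_reflected ≈ 457 mW

|Γ| = |(-21.7 + j111)/(78.3 + j111)| = 0.833
|Γ|² = 0.693
P_refl = |Γ|²·P_inc = 457 mW, P_del = (1 − |Γ|²)·P_inc = 202 mW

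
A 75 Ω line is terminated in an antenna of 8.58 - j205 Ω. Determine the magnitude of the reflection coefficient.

|Γ| ≈ 0.973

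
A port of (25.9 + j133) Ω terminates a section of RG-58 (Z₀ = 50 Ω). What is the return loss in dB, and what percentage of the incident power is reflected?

Γ = (-24.1 + j133)/(75.9 + j133), |Γ| = 0.883
RL = −20·log₁₀(0.883) = 1.08 dB
P_refl/P_inc = |Γ|² = 0.779

RL ≈ 1.08 dB; 77.9% of incident power reflected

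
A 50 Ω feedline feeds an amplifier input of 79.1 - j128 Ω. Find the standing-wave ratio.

Γ = (Z_L − Z_0)/(Z_L + Z_0) = (29.1 − j128)/(129.1 − j128)
|Γ| = 131/182 = 0.722
VSWR = (1 + |Γ|)/(1 − |Γ|) = 1.72/0.278

VSWR ≈ 6.2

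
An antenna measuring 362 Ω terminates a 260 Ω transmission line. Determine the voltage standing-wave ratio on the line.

VSWR ≈ 1.39

Γ = (362 − 260)/(362 + 260) = 0.164
VSWR = (1 + 0.164)/(1 − 0.164)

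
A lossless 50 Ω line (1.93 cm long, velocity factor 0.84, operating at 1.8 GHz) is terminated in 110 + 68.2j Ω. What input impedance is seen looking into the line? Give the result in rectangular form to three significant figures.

Z_in ≈ 37.1 − j51.2 Ω

λ = v/f = 0.84·c / 1.8 GHz = 0.14 m
βl = 2π·l/λ = 2π × 0.138 = 49.6°
tan(βl) = tan(49.6°) = 1.18
Z_in = Z_0·(Z_L + jZ_0·tanβl)/(Z_0 + jZ_L·tanβl)
     = 50·(110 + j127)/(-30.2 + j129)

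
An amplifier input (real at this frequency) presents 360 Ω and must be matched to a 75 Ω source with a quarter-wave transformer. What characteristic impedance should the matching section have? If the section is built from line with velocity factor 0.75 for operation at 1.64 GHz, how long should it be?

Z_qwt = √(Z_0·R_L) = √(75 × 360) = √27000
λ = 0.75·c/f = 0.137 m, so l = λ/4 = 0.0343 m

Z_qwt ≈ 164 Ω; length ≈ 3.43 cm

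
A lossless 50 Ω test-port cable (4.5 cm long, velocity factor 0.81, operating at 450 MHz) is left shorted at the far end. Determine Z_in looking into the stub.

λ = v/f = 0.81·c / 450 MHz = 0.54 m
βl = 2π·l/λ = 2π × 0.0833 = 30°
tan(βl) = 0.577
For a shorted stub, Z_in = jZ_0·tan(βl)

Z_in ≈ +j28.9 Ω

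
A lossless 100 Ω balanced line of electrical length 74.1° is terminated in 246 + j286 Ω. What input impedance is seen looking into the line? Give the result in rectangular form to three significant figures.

tan(βl) = tan(74.1°) = 3.51
Z_in = Z_0·(Z_L + jZ_0·tanβl)/(Z_0 + jZ_L·tanβl)
     = 100·(246 + j637)/(-904 + j864)

Z_in ≈ 21 − j50.4 Ω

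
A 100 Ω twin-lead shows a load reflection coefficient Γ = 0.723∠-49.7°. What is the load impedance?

Z_L ≈ 81.2 − j188 Ω

Z_L = Z_0·(1 + Γ)/(1 − Γ) = 100·(1.47 − j0.551)/(0.532 + j0.551)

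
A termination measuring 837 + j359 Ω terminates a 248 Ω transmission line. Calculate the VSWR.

VSWR ≈ 4.04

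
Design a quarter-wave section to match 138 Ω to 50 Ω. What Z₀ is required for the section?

Z_qwt = √(Z_0·R_L) = √(50 × 138) = √6900

Z_qwt ≈ 83.1 Ω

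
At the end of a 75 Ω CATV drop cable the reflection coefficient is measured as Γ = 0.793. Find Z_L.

Z_L = Z_0·(1 + Γ)/(1 − Γ) = 75·(1.79)/(0.207)

Z_L ≈ 650 Ω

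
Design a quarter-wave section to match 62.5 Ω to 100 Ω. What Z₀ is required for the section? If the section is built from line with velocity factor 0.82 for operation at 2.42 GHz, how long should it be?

Z_qwt ≈ 79.1 Ω; length ≈ 2.54 cm

Z_qwt = √(Z_0·R_L) = √(100 × 62.5) = √6250
λ = 0.82·c/f = 0.102 m, so l = λ/4 = 0.0254 m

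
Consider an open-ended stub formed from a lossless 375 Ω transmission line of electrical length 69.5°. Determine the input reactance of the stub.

tan(βl) = 2.67
For an open-ended stub, Z_in = −jZ_0·cot(βl) = −jZ_0/tan(βl)

X_in ≈ -140 Ω (capacitive)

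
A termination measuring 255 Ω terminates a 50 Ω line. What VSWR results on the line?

For a purely resistive load, VSWR = R_L/Z_0 or Z_0/R_L (whichever > 1) = 255/50

VSWR ≈ 5.1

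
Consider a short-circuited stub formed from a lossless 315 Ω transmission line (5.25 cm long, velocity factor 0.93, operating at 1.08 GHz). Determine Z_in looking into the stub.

Z_in ≈ +j1040 Ω

λ = v/f = 0.93·c / 1.08 GHz = 0.258 m
βl = 2π·l/λ = 2π × 0.203 = 73.2°
tan(βl) = 3.3
For a short-circuited stub, Z_in = jZ_0·tan(βl)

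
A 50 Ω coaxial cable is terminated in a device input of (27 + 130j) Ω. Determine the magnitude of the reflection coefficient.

|Γ| ≈ 0.874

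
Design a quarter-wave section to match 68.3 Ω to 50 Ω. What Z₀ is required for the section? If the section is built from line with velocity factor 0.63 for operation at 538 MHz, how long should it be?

Z_qwt = √(Z_0·R_L) = √(50 × 68.3) = √3415
λ = 0.63·c/f = 0.351 m, so l = λ/4 = 0.0878 m

Z_qwt ≈ 58.4 Ω; length ≈ 8.78 cm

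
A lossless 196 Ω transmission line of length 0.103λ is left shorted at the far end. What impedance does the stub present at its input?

βl = 2π × 0.103 = 37.1°
tan(βl) = 0.756
For a shorted stub, Z_in = jZ_0·tan(βl)

Z_in ≈ +j148 Ω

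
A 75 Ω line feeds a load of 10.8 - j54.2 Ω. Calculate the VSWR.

VSWR ≈ 10.6

Γ = (Z_L − Z_0)/(Z_L + Z_0) = (-64.2 − j54.2)/(85.8 − j54.2)
|Γ| = 84/101 = 0.828
VSWR = (1 + |Γ|)/(1 − |Γ|) = 1.83/0.172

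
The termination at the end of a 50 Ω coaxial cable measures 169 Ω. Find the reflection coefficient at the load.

Γ = (Z_L − Z_0)/(Z_L + Z_0) = (169 − 50)/(169 + 50) = 119/219

Γ = 0.543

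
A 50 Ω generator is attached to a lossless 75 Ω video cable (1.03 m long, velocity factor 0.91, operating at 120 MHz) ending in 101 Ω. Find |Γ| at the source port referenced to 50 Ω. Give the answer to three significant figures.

λ = v/f = 0.91·c / 120 MHz = 2.27 m
βl = 2π·l/λ = 2π × 0.453 = 163°
tan(βl) = -0.306
Z_in = Z_0·(Z_L + jZ_0·tanβl)/(Z_0 + jZ_L·tanβl) = 94.4 + j16 Ω
Γ_s = (Z_in − Z_s)/(Z_in + Z_s) = (44.4 + j16)/(144 + j16), |Γ_s| = 0.325

|Γ| ≈ 0.325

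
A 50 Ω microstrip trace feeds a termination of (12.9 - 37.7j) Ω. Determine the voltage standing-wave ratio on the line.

VSWR ≈ 6.18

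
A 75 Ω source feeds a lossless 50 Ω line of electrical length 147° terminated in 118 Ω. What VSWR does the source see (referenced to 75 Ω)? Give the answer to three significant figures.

VSWR ≈ 2.24

tan(βl) = -0.649
Z_in = Z_0·(Z_L + jZ_0·tanβl)/(Z_0 + jZ_L·tanβl) = 50.1 + j44.3 Ω
Γ_s = (Z_in − Z_s)/(Z_in + Z_s) = (-24.9 + j44.3)/(125 + j44.3), |Γ_s| = 0.383
VSWR = (1 + |Γ_s|)/(1 − |Γ_s|)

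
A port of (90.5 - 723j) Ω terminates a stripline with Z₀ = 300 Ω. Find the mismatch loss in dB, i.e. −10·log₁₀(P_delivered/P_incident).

mismatch loss ≈ 7.94 dB

Γ = (-209.5 − j723)/(390.5 − j723), |Γ| = 0.916
|Γ|² = 0.839, so P_del/P_inc = 1 − |Γ|² = 0.161
ML = −10·log₁₀(1 − |Γ|²)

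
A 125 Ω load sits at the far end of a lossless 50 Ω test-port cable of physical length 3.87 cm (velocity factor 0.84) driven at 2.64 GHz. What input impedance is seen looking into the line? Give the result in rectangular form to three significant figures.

λ = v/f = 0.84·c / 2.64 GHz = 0.0955 m
βl = 2π·l/λ = 2π × 0.405 = 146°
tan(βl) = tan(146°) = -0.676
Z_in = Z_0·(Z_L + jZ_0·tanβl)/(Z_0 + jZ_L·tanβl)
     = 50·(125 − j33.8)/(50 − j84.5)

Z_in ≈ 47.2 + j46 Ω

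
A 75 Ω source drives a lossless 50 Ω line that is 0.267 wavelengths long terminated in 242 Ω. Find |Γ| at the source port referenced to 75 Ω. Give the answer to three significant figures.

βl = 2π × 0.267 = 96.1°
tan(βl) = -9.33
Z_in = Z_0·(Z_L + jZ_0·tanβl)/(Z_0 + jZ_L·tanβl) = 10.4 + j5.13 Ω
Γ_s = (Z_in − Z_s)/(Z_in + Z_s) = (-64.6 + j5.13)/(85.4 + j5.13), |Γ_s| = 0.757

|Γ| ≈ 0.757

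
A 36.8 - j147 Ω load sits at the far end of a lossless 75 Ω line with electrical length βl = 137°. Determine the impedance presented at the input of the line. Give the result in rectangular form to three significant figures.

Z_in ≈ 76.9 + j220 Ω

tan(βl) = tan(137°) = -0.933
Z_in = Z_0·(Z_L + jZ_0·tanβl)/(Z_0 + jZ_L·tanβl)
     = 75·(36.8 − j217)/(-62.1 − j34.3)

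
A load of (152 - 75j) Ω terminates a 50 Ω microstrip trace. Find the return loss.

Γ = (102 − j75)/(202 − j75), |Γ| = 0.588
RL = −20·log₁₀|Γ| = −20·log₁₀(0.588)

RL ≈ 4.62 dB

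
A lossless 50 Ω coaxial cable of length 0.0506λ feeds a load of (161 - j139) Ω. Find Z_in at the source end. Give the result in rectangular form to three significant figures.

βl = 2π × 0.0506 = 18.2°
tan(βl) = tan(18.2°) = 0.329
Z_in = Z_0·(Z_L + jZ_0·tanβl)/(Z_0 + jZ_L·tanβl)
     = 50·(161 − j123)/(95.7 + j53)

Z_in ≈ 37.3 − j84.6 Ω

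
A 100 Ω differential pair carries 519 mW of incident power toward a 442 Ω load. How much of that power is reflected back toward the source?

P_reflected ≈ 207 mW

Γ = (442 − 100)/(442 + 100) = 0.631
|Γ|² = 0.398
P_refl = |Γ|²·P_inc = 207 mW, P_del = (1 − |Γ|²)·P_inc = 312 mW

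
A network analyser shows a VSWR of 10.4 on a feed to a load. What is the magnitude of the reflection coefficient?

|Γ| ≈ 0.825

|Γ| = (S − 1)/(S + 1) = (10.4 − 1)/(10.4 + 1) = 9.4/11.4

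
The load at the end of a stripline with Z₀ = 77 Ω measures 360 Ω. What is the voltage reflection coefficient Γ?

Γ = (Z_L − Z_0)/(Z_L + Z_0) = (360 − 77)/(360 + 77) = 283/437

Γ = 0.648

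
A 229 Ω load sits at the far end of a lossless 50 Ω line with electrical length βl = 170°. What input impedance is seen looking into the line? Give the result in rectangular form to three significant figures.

Z_in ≈ 143 + j107 Ω

tan(βl) = tan(170°) = -0.176
Z_in = Z_0·(Z_L + jZ_0·tanβl)/(Z_0 + jZ_L·tanβl)
     = 50·(229 − j8.82)/(50 − j40.4)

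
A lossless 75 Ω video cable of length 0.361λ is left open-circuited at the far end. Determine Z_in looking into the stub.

Z_in ≈ +j62.8 Ω

βl = 2π × 0.361 = 130°
tan(βl) = -1.19
For an open-circuited stub, Z_in = −jZ_0·cot(βl) = −jZ_0/tan(βl)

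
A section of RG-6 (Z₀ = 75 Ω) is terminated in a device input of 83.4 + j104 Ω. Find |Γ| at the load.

|Γ| ≈ 0.551

Γ = (Z_L − Z_0)/(Z_L + Z_0) = (8.4 + j104)/(158.4 + j104)
|Γ| = 104/189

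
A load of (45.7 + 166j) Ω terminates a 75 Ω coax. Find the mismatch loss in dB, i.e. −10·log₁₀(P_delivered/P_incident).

Γ = (-29.3 + j166)/(120.7 + j166), |Γ| = 0.821
|Γ|² = 0.675, so P_del/P_inc = 1 − |Γ|² = 0.325
ML = −10·log₁₀(1 − |Γ|²)

mismatch loss ≈ 4.87 dB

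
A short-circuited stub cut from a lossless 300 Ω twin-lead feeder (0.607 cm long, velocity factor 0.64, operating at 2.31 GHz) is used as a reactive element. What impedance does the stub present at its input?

Z_in ≈ +j148 Ω

λ = v/f = 0.64·c / 2.31 GHz = 0.0831 m
βl = 2π·l/λ = 2π × 0.073 = 26.3°
tan(βl) = 0.494
For a short-circuited stub, Z_in = jZ_0·tan(βl)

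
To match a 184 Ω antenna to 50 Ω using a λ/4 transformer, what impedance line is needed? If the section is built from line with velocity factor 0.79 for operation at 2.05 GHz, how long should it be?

Z_qwt ≈ 95.9 Ω; length ≈ 2.89 cm

Z_qwt = √(Z_0·R_L) = √(50 × 184) = √9200
λ = 0.79·c/f = 0.116 m, so l = λ/4 = 0.0289 m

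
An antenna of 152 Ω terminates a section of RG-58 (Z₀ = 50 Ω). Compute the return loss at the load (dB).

Γ = (152 − 50)/(152 + 50) = 0.505
RL = −20·log₁₀|Γ| = −20·log₁₀(0.505)

RL ≈ 5.94 dB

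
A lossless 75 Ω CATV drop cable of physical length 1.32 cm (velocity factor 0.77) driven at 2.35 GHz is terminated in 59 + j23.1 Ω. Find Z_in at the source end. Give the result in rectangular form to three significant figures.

λ = v/f = 0.77·c / 2.35 GHz = 0.0983 m
βl = 2π·l/λ = 2π × 0.134 = 48.3°
tan(βl) = tan(48.3°) = 1.12
Z_in = Z_0·(Z_L + jZ_0·tanβl)/(Z_0 + jZ_L·tanβl)
     = 75·(59 + j107)/(49 + j66.3)

Z_in ≈ 110 + j14.9 Ω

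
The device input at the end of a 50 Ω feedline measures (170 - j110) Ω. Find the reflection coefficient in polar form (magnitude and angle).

Γ ≈ 0.662 ∠ -15.9°

Γ = (Z_L − Z_0)/(Z_L + Z_0) = (120 − j110)/(220 − j110)
|Γ| = 163/246 = 0.662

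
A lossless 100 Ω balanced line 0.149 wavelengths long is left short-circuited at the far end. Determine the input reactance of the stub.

X_in ≈ 136 Ω (inductive)

βl = 2π × 0.149 = 53.6°
tan(βl) = 1.36
For a short-circuited stub, Z_in = jZ_0·tan(βl)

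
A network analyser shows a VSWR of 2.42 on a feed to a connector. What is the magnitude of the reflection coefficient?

|Γ| = (S − 1)/(S + 1) = (2.42 − 1)/(2.42 + 1) = 1.42/3.42

|Γ| ≈ 0.415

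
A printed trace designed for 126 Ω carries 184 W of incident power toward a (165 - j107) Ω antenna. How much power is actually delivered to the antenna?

|Γ| = |(39 − j107)/(291 − j107)| = 0.367
|Γ|² = 0.135
P_refl = |Γ|²·P_inc = 24.8 W, P_del = (1 − |Γ|²)·P_inc = 159 W

P_delivered ≈ 159 W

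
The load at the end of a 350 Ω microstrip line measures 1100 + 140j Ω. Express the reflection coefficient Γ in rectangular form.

Γ = (Z_L − Z_0)/(Z_L + Z_0) = (750 + j140)/(1450 + j140)

Γ ≈ 0.522 + j0.0462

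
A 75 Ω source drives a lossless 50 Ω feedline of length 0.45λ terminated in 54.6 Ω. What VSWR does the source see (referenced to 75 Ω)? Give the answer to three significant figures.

βl = 2π × 0.45 = 162°
tan(βl) = -0.325
Z_in = Z_0·(Z_L + jZ_0·tanβl)/(Z_0 + jZ_L·tanβl) = 53.6 + j2.78 Ω
Γ_s = (Z_in − Z_s)/(Z_in + Z_s) = (-21.4 + j2.78)/(129 + j2.78), |Γ_s| = 0.168
VSWR = (1 + |Γ_s|)/(1 − |Γ_s|)

VSWR ≈ 1.4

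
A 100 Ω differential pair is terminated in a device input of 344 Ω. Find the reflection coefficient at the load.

Γ = 0.55

Γ = (Z_L − Z_0)/(Z_L + Z_0) = (344 − 100)/(344 + 100) = 244/444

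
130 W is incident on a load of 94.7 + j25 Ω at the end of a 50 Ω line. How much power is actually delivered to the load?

|Γ| = |(44.7 + j25)/(144.7 + j25)| = 0.349
|Γ|² = 0.122
P_refl = |Γ|²·P_inc = 15.8 W, P_del = (1 − |Γ|²)·P_inc = 114 W

P_delivered ≈ 114 W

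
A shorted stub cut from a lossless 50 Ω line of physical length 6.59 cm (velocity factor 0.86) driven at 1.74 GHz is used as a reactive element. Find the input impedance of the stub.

λ = v/f = 0.86·c / 1.74 GHz = 0.148 m
βl = 2π·l/λ = 2π × 0.444 = 160°
tan(βl) = -0.364
For a shorted stub, Z_in = jZ_0·tan(βl)

Z_in ≈ −j18.2 Ω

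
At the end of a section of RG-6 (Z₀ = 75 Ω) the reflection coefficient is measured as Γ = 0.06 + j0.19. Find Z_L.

Z_L ≈ 78.3 + j31 Ω

Z_L = Z_0·(1 + Γ)/(1 − Γ) = 75·(1.06 + j0.19)/(0.94 − j0.19)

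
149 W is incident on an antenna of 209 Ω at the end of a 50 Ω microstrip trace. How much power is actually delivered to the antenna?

Γ = (209 − 50)/(209 + 50) = 0.614
|Γ|² = 0.377
P_refl = |Γ|²·P_inc = 56.2 W, P_del = (1 − |Γ|²)·P_inc = 92.8 W

P_delivered ≈ 92.8 W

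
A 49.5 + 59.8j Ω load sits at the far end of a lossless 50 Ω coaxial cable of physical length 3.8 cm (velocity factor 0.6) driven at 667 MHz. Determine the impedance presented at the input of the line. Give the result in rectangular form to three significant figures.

Z_in ≈ 73.7 − j69 Ω

λ = v/f = 0.6·c / 667 MHz = 0.27 m
βl = 2π·l/λ = 2π × 0.141 = 50.7°
tan(βl) = tan(50.7°) = 1.22
Z_in = Z_0·(Z_L + jZ_0·tanβl)/(Z_0 + jZ_L·tanβl)
     = 50·(49.5 + j121)/(-23 + j60.5)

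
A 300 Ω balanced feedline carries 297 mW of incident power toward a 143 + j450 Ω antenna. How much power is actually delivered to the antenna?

|Γ| = |(-157 + j450)/(443 + j450)| = 0.755
|Γ|² = 0.57
P_refl = |Γ|²·P_inc = 169 mW, P_del = (1 − |Γ|²)·P_inc = 128 mW

P_delivered ≈ 128 mW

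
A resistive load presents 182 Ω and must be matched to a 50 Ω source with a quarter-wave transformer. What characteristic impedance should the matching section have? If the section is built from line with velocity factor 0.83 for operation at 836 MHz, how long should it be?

Z_qwt = √(Z_0·R_L) = √(50 × 182) = √9100
λ = 0.83·c/f = 0.298 m, so l = λ/4 = 0.0745 m

Z_qwt ≈ 95.4 Ω; length ≈ 7.45 cm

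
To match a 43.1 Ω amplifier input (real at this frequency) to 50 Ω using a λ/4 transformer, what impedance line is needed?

Z_qwt ≈ 46.4 Ω

Z_qwt = √(Z_0·R_L) = √(50 × 43.1) = √2155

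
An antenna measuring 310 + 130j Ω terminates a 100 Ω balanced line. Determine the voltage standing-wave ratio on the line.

VSWR ≈ 3.7

Γ = (Z_L − Z_0)/(Z_L + Z_0) = (210 + j130)/(410 + j130)
|Γ| = 247/430 = 0.574
VSWR = (1 + |Γ|)/(1 − |Γ|) = 1.57/0.426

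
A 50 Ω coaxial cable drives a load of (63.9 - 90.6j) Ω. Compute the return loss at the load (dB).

Γ = (13.9 − j90.6)/(113.9 − j90.6), |Γ| = 0.63
RL = −20·log₁₀|Γ| = −20·log₁₀(0.63)

RL ≈ 4.02 dB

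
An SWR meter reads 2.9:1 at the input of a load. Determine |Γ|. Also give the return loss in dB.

|Γ| = (S − 1)/(S + 1) = (2.9 − 1)/(2.9 + 1) = 1.9/3.9
RL = −20·log₁₀|Γ| = −20·log₁₀(0.487)

|Γ| ≈ 0.487; return loss ≈ 6.25 dB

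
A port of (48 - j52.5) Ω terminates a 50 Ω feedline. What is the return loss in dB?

RL ≈ 6.51 dB

Γ = (-2 − j52.5)/(98 − j52.5), |Γ| = 0.473
RL = −20·log₁₀|Γ| = −20·log₁₀(0.473)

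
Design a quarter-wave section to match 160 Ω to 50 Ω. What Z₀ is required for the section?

Z_qwt = √(Z_0·R_L) = √(50 × 160) = √8000

Z_qwt ≈ 89.4 Ω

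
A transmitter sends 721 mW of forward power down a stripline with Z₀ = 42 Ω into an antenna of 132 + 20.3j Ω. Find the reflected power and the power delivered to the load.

|Γ| = |(90 + j20.3)/(174 + j20.3)| = 0.527
|Γ|² = 0.277
P_refl = |Γ|²·P_inc = 200 mW, P_del = (1 − |Γ|²)·P_inc = 521 mW

P_reflected ≈ 200 mW; P_delivered ≈ 521 mW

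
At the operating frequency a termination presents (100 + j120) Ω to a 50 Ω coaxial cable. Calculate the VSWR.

Γ = (Z_L − Z_0)/(Z_L + Z_0) = (50 + j120)/(150 + j120)
|Γ| = 130/192 = 0.677
VSWR = (1 + |Γ|)/(1 − |Γ|) = 1.68/0.323

VSWR ≈ 5.19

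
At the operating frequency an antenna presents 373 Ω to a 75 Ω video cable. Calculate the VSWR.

For a purely resistive load, VSWR = R_L/Z_0 or Z_0/R_L (whichever > 1) = 373/75

VSWR ≈ 4.97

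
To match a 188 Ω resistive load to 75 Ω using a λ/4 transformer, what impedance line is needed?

Z_qwt = √(Z_0·R_L) = √(75 × 188) = √14100

Z_qwt ≈ 119 Ω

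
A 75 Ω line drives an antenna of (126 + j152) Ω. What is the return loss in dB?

RL ≈ 3.93 dB

Γ = (51 + j152)/(201 + j152), |Γ| = 0.636
RL = −20·log₁₀|Γ| = −20·log₁₀(0.636)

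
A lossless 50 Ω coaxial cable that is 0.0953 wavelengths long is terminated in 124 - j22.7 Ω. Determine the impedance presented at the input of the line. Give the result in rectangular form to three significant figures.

βl = 2π × 0.0953 = 34.3°
tan(βl) = tan(34.3°) = 0.682
Z_in = Z_0·(Z_L + jZ_0·tanβl)/(Z_0 + jZ_L·tanβl)
     = 50·(124 + j11.4)/(65.5 + j84.6)

Z_in ≈ 39.7 − j42.6 Ω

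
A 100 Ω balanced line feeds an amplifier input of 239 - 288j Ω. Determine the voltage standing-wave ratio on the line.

Γ = (Z_L − Z_0)/(Z_L + Z_0) = (139 − j288)/(339 − j288)
|Γ| = 320/445 = 0.719
VSWR = (1 + |Γ|)/(1 − |Γ|) = 1.72/0.281

VSWR ≈ 6.12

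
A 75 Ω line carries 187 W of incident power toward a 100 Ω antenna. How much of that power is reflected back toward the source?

P_reflected ≈ 3.82 W

Γ = (100 − 75)/(100 + 75) = 0.143
|Γ|² = 0.0204
P_refl = |Γ|²·P_inc = 3.82 W, P_del = (1 − |Γ|²)·P_inc = 183 W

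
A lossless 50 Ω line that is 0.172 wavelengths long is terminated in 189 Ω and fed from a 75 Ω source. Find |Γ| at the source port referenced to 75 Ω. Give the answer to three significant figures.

|Γ| ≈ 0.667

βl = 2π × 0.172 = 61.9°
tan(βl) = 1.87
Z_in = Z_0·(Z_L + jZ_0·tanβl)/(Z_0 + jZ_L·tanβl) = 16.7 − j24.3 Ω
Γ_s = (Z_in − Z_s)/(Z_in + Z_s) = (-58.3 − j24.3)/(91.7 − j24.3), |Γ_s| = 0.667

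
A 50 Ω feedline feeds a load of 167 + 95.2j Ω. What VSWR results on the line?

Γ = (Z_L − Z_0)/(Z_L + Z_0) = (117 + j95.2)/(217 + j95.2)
|Γ| = 151/237 = 0.637
VSWR = (1 + |Γ|)/(1 − |Γ|) = 1.64/0.363

VSWR ≈ 4.5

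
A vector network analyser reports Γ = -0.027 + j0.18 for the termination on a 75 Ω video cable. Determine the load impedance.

Z_L = Z_0·(1 + Γ)/(1 − Γ) = 75·(0.973 + j0.18)/(1.03 − j0.18)

Z_L ≈ 66.7 + j24.8 Ω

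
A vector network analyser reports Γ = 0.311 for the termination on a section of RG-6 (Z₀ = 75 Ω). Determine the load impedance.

Z_L = Z_0·(1 + Γ)/(1 − Γ) = 75·(1.31)/(0.689)

Z_L ≈ 143 Ω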